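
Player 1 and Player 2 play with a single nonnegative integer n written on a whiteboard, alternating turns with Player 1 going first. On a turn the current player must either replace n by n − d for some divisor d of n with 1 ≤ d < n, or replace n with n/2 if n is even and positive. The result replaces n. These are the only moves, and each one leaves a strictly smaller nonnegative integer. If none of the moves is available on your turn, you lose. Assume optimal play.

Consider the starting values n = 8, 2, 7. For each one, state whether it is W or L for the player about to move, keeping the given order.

Classify positions by backward induction: terminal positions (no move available) are L. From any other position, the mover wins iff some move reaches an L.
n=0: no move → L
n=1: no move → L
n=2: W (go to 1, an L position)
n=3: L (sole option 2(W) is W)
n=4: W (go to 3, an L position)
n=5: L (sole option 4(W) is W)
n=6: W (go to 3, an L position)
n=7: L (sole option 6(W) is W)
n=8: W (go to 7, an L position)

8: W, 2: W, 7: L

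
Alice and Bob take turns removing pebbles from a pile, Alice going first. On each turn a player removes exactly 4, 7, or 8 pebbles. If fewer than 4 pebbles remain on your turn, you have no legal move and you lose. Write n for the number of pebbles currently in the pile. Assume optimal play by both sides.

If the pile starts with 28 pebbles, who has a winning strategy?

Compute win/loss labels from the base case upward. A position with no move is L. Any other position is W if it can reach an L in one move, else L.
n=0: no move → L
n=1: no move → L
n=2: no move → L
n=3: no move → L
n=4: →0(L), so W
n=5: →1(L), so W
n=6: →2(L), so W
n=7: →3(L), so W
n=8: →1(L), so W
n=9: →2(L), so W
n=10: →3(L), so W
n=11: →3(L), so W
n=12: →8(W), 5(W), 4(W) — all W, so L
n=13: →9(W), 6(W), 5(W) — all W, so L
n=14: →10(W), 7(W), 6(W) — all W, so L
n=15: →11(W), 8(W), 7(W) — all W, so L
n=16: →12(L), so W
n=17: →13(L), so W
n=18: →14(L), so W
n=19: →15(L), so W
n=20: →13(L), so W
n=21: →14(L), so W
n=22: →15(L), so W
n=23: →15(L), so W
n=24: →20(W), 17(W), 16(W) — all W, so L
n=25: →21(W), 18(W), 17(W) — all W, so L
n=26: →22(W), 19(W), 18(W) — all W, so L
n=27: →23(W), 20(W), 19(W) — all W, so L
n=28: →24(L), so W
From 28 Alice can remove 4, leaving 24, reaching an L position.

Alice wins.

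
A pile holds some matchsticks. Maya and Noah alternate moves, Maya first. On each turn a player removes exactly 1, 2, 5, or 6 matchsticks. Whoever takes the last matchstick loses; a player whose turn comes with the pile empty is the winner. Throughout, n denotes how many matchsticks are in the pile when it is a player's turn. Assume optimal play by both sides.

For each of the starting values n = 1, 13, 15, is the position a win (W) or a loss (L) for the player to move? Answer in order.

Work bottom-up. With no move the player to move wins. Otherwise the position is W if at least one move leads to an L position for the opponent, and L if every move leads to a W.
n=0: no move; the opponent has just taken the last matchstick and therefore loses → W
n=1: →0(W) only, which is W, so L
n=2: →1(L), so W
n=3: →1(L), so W
n=4: →3(W), 2(W) — all W, so L
n=5: →4(L), so W
n=6: →4(L), so W
n=7: →1(L), so W
n=8: →7(W), 6(W), 3(W), 2(W) — all W, so L
n=9: →8(L), so W
n=10: →8(L), so W
n=11: →10(W), 9(W), 6(W), 5(W) — all W, so L
n=12: →11(L), so W
n=13: →11(L), so W
n=14: →8(L), so W
n=15: →14(W), 13(W), 10(W), 9(W) — all W, so L

1: L, 13: W, 15: L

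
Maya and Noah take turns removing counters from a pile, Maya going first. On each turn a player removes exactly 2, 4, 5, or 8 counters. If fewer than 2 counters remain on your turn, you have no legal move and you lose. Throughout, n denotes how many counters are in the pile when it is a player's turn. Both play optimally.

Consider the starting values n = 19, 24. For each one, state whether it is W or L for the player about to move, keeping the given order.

19: L, 24: W

Build the W/L table. Terminal = L. A non-terminal position is W if it has a move to some L; otherwise it is L.
n=0: no move → L
n=1: no move → L
n=2: →0(L), so W
n=3: →1(L), so W
n=4: →0(L), so W
n=5: →1(L), so W
n=6: →1(L), so W
n=7: →5(W), 3(W), 2(W) — all W, so L
n=8: →0(L), so W
n=9: →7(L), so W
n=10: →8(W), 6(W), 5(W), 2(W) — all W, so L
n=11: →7(L), so W
n=12: →10(L), so W
n=13: →11(W), 9(W), 8(W), 5(W) — all W, so L
n=14: →10(L), so W
n=15: →13(L), so W
n=16: →14(W), 12(W), 11(W), 8(W) — all W, so L
n=17: →13(L), so W
n=18: →16(L), so W
n=19: →17(W), 15(W), 14(W), 11(W) — all W, so L
n=20: →16(L), so W
n=21: →19(L), so W
n=22: →20(W), 18(W), 17(W), 14(W) — all W, so L
n=23: →19(L), so W
n=24: →22(L), so W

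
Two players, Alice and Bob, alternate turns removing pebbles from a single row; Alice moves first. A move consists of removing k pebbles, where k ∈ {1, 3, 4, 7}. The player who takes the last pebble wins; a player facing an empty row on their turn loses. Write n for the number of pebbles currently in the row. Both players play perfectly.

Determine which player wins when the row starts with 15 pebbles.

Alice wins.

Label each position W (a win for the player to move) or L (a loss). A position with no legal move is L; any other position is W exactly when some move reaches an L, and L when every move reaches a W.
n=0: no move → L
n=1: →0(L), so W
n=2: →1(W) only, which is W, so L
n=3: →2(L), so W
n=4: →0(L), so W
n=5: →2(L), so W
n=6: →2(L), so W
n=7: →0(L), so W
n=8: →7(W), 5(W), 4(W), 1(W) — all W, so L
n=9: →8(L), so W
n=10: →9(W), 7(W), 6(W), 3(W) — all W, so L
n=11: →10(L), so W
n=12: →8(L), so W
n=13: →10(L), so W
n=14: →10(L), so W
n=15: →8(L), so W
The starting position 15 is W: Alice should remove 7, leaving 8, handing over an L position.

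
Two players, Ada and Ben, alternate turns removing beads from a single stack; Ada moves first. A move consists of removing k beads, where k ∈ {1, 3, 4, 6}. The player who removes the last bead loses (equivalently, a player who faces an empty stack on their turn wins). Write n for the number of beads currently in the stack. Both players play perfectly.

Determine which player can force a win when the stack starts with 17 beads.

Ben wins.

Positions with no move are W. A position that does have a move is losing for the player to move precisely when every available move leads to a winning position for the opponent. Fill in the labels:
n=0: no move; the opponent has just taken the last bead and therefore loses → W
n=1: the only move is to 0(W), a W ⇒ L
n=2: can move to 1, which is L ⇒ W
n=3: moves to 2(W), 0(W); every one is W ⇒ L
n=4: can move to 3, which is L ⇒ W
n=5: can move to 1, which is L ⇒ W
n=6: can move to 3, which is L ⇒ W
n=7: can move to 3, which is L ⇒ W
n=8: moves to 7(W), 5(W), 4(W), 2(W); every one is W ⇒ L
n=9: can move to 8, which is L ⇒ W
n=10: moves to 9(W), 7(W), 6(W), 4(W); every one is W ⇒ L
n=11: can move to 10, which is L ⇒ W
n=12: can move to 8, which is L ⇒ W
n=13: can move to 10, which is L ⇒ W
n=14: can move to 10, which is L ⇒ W
n=15: moves to 14(W), 12(W), 11(W), 9(W); every one is W ⇒ L
n=16: can move to 15, which is L ⇒ W
n=17: moves to 16(W), 14(W), 13(W), 11(W); every one is W ⇒ L
Every move from 17 reaches a W position, so the mover loses.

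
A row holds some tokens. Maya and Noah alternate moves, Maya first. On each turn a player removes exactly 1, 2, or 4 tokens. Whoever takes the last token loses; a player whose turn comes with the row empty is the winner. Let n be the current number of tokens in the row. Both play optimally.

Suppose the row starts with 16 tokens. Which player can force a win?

Use the standard recursion: the mover wins at a terminal position; elsewhere, the mover wins exactly when some move hands the opponent an L position.
n=0: no move; the opponent has just taken the last token and therefore loses → W
n=1: the only move is to 0(W), a W ⇒ L
n=2: can move to 1, which is L ⇒ W
n=3: can move to 1, which is L ⇒ W
n=4: moves to 3(W), 2(W), 0(W); every one is W ⇒ L
n=5: can move to 4, which is L ⇒ W
n=6: can move to 4, which is L ⇒ W
n=7: moves to 6(W), 5(W), 3(W); every one is W ⇒ L
n=8: can move to 7, which is L ⇒ W
n=9: can move to 7, which is L ⇒ W
n=10: moves to 9(W), 8(W), 6(W); every one is W ⇒ L
n=11: can move to 10, which is L ⇒ W
n=12: can move to 10, which is L ⇒ W
n=13: moves to 12(W), 11(W), 9(W); every one is W ⇒ L
n=14: can move to 13, which is L ⇒ W
n=15: can move to 13, which is L ⇒ W
n=16: moves to 15(W), 14(W), 12(W); every one is W ⇒ L
Every move from 16 reaches a W position, so the mover loses.

Noah wins.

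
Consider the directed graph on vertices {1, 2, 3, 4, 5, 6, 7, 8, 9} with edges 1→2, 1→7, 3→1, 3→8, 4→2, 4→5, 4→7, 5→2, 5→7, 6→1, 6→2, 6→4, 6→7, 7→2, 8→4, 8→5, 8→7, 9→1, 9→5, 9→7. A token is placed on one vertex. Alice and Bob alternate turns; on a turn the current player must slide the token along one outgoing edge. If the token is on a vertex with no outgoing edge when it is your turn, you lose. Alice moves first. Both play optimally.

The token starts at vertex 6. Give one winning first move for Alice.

Move to 2.

Build the W/L table. Terminal = L. A non-terminal position is W if it has a move to some L; otherwise it is L.
Every edge goes from a vertex to one that appears earlier in the order 2, 7, 5, 1, 4, 9, 6, 8, 3, so processing vertices in that order labels each vertex after all of its successors.
2: no outgoing edge → L
7: can move to 2, which is L ⇒ W
5: can move to 2, which is L ⇒ W
1: can move to 2, which is L ⇒ W
4: can move to 2, which is L ⇒ W
9: moves to 1(W), 5(W), 7(W); every one is W ⇒ L
6: can move to 2, which is L ⇒ W
8: moves to 4(W), 5(W), 7(W); every one is W ⇒ L
3: can move to 8, which is L ⇒ W
From 6, the L positions reachable in one move are: 2.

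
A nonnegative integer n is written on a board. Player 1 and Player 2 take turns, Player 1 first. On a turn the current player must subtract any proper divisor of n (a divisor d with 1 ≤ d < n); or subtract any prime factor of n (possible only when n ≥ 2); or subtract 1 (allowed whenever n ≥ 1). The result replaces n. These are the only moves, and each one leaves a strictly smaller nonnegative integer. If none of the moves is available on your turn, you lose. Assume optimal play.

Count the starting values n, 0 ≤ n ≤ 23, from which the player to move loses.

Positions with no move are L. A position that does have a move is losing for the player to move precisely when every available move leads to a winning position for the opponent. Fill in the labels:
n=0: no move → L
n=1: can move to 0, which is L ⇒ W
n=2: can move to 0, which is L ⇒ W
n=3: can move to 0, which is L ⇒ W
n=4: moves to 2(W), 3(W); every one is W ⇒ L
n=5: can move to 0, which is L ⇒ W
n=6: can move to 4, which is L ⇒ W
n=7: can move to 0, which is L ⇒ W
n=8: can move to 4, which is L ⇒ W
n=9: moves to 6(W), 8(W); every one is W ⇒ L
n=10: can move to 9, which is L ⇒ W
n=11: can move to 0, which is L ⇒ W
n=12: can move to 9, which is L ⇒ W
n=13: can move to 0, which is L ⇒ W
n=14: moves to 7(W), 12(W), 13(W); every one is W ⇒ L
n=15: can move to 14, which is L ⇒ W
n=16: can move to 14, which is L ⇒ W
n=17: can move to 0, which is L ⇒ W
n=18: can move to 9, which is L ⇒ W
n=19: can move to 0, which is L ⇒ W
n=20: moves to 10(W), 15(W), 16(W), 18(W), 19(W); every one is W ⇒ L
n=21: can move to 14, which is L ⇒ W
n=22: can move to 20, which is L ⇒ W
n=23: can move to 0, which is L ⇒ W
L entries with 0 ≤ n ≤ 23: n = 0, 4, 9, 14, 20; that makes 5.

5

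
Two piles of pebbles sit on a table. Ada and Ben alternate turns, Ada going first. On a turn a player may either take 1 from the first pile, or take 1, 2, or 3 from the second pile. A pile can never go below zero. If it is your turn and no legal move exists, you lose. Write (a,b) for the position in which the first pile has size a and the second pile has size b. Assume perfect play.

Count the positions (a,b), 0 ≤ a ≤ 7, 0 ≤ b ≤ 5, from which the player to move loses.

16

Use the standard recursion: the mover loses at a terminal position; elsewhere, the mover wins exactly when some move hands the opponent an L position.
Every move lowers a or b (never raises either), so fill the grid row by row in increasing a, and left to right within a row: each cell's successors are then already labelled.
      b=0  b=1  b=2  b=3  b=4  b=5
a=0:    L    W    W    W    L    W
a=1:    W    L    W    W    W    L
a=2:    L    W    W    W    L    W
a=3:    W    L    W    W    W    L
a=4:    L    W    W    W    L    W
a=5:    W    L    W    W    W    L
a=6:    L    W    W    W    L    W
a=7:    W    L    W    W    W    L
Cells with no legal move (terminal, hence L): (0,0).
The remaining L cells, each justified by listing all of its moves:
(0,4): →(0,3)(W), (0,2)(W), (0,1)(W) — all W, so L
(1,1): →(0,1)(W), (1,0)(W) — all W, so L
(1,5): →(0,5)(W), (1,4)(W), (1,3)(W), (1,2)(W) — all W, so L
(2,0): →(1,0)(W) only, which is W, so L
(2,4): →(1,4)(W), (2,3)(W), (2,2)(W), (2,1)(W) — all W, so L
(3,1): →(2,1)(W), (3,0)(W) — all W, so L
(3,5): →(2,5)(W), (3,4)(W), (3,3)(W), (3,2)(W) — all W, so L
(4,0): →(3,0)(W) only, which is W, so L
(4,4): →(3,4)(W), (4,3)(W), (4,2)(W), (4,1)(W) — all W, so L
(5,1): →(4,1)(W), (5,0)(W) — all W, so L
(5,5): →(4,5)(W), (5,4)(W), (5,3)(W), (5,2)(W) — all W, so L
(6,0): →(5,0)(W) only, which is W, so L
(6,4): →(5,4)(W), (6,3)(W), (6,2)(W), (6,1)(W) — all W, so L
(7,1): →(6,1)(W), (7,0)(W) — all W, so L
(7,5): →(6,5)(W), (7,4)(W), (7,3)(W), (7,2)(W) — all W, so L
Every other cell has at least one move into one of the L cells above, so it is W.
L cells per row: a=0: 2, a=1: 2, a=2: 2, a=3: 2, a=4: 2, a=5: 2, a=6: 2, a=7: 2; total 16.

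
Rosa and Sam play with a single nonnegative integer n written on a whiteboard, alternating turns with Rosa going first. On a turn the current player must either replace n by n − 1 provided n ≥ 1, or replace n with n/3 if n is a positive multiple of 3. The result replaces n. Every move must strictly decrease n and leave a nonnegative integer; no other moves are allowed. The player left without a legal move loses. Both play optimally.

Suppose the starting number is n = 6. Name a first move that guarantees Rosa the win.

Move to 2.

Use the standard recursion: the mover loses at a terminal position; elsewhere, the mover wins exactly when some move hands the opponent an L position.
n=0: no move → L
n=1: reaches L-position 0 → W
n=2: only reaches 1(W), which is W → L
n=3: reaches L-position 2 → W
n=4: only reaches 3(W), which is W → L
n=5: reaches L-position 4 → W
n=6: reaches L-position 2 → W
From 6, the L positions reachable in one move are: 2.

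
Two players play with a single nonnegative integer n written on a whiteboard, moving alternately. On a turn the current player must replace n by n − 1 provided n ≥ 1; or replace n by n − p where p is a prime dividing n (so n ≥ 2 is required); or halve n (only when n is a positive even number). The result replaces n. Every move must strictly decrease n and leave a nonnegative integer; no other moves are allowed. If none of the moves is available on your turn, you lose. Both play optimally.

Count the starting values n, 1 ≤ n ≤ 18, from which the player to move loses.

3

Positions with no move are L. A position that does have a move is losing for the player to move precisely when every available move leads to a winning position for the opponent. Fill in the labels:
n=0: no move → L
n=1: reaches L-position 0 → W
n=2: reaches L-position 0 → W
n=3: reaches L-position 0 → W
n=4: only reaches 2(W), 3(W), all W → L
n=5: reaches L-position 0 → W
n=6: reaches L-position 4 → W
n=7: reaches L-position 0 → W
n=8: reaches L-position 4 → W
n=9: only reaches 6(W), 8(W), all W → L
n=10: reaches L-position 9 → W
n=11: reaches L-position 0 → W
n=12: reaches L-position 9 → W
n=13: reaches L-position 0 → W
n=14: only reaches 7(W), 12(W), 13(W), all W → L
n=15: reaches L-position 14 → W
n=16: reaches L-position 14 → W
n=17: reaches L-position 0 → W
n=18: reaches L-position 9 → W
L entries with 1 ≤ n ≤ 18 (n=0 is outside the asked range and is not counted): n = 4, 9, 14; that makes 3.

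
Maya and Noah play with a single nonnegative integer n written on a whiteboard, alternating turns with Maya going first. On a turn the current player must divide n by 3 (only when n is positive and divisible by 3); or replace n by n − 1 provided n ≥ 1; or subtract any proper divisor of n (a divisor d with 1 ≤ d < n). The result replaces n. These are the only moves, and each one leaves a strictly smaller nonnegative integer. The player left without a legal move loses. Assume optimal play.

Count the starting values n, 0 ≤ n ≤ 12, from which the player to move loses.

6

Use the standard recursion: the mover loses at a terminal position; elsewhere, the mover wins exactly when some move hands the opponent an L position.
n=0: no move → L
n=1: reaches L-position 0 → W
n=2: only reaches 1(W), which is W → L
n=3: reaches L-position 2 → W
n=4: reaches L-position 2 → W
n=5: only reaches 4(W), which is W → L
n=6: reaches L-position 2 → W
n=7: only reaches 6(W), which is W → L
n=8: reaches L-position 7 → W
n=9: only reaches 3(W), 6(W), 8(W), all W → L
n=10: reaches L-position 5 → W
n=11: only reaches 10(W), which is W → L
n=12: reaches L-position 9 → W
L entries with 0 ≤ n ≤ 12: n = 0, 2, 5, 7, 9, 11; that makes 6.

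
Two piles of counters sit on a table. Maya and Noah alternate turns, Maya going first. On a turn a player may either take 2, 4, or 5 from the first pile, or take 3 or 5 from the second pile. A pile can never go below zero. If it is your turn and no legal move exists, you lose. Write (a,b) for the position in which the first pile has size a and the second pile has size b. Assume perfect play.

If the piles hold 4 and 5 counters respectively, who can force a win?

Build the W/L table. Terminal = L. A non-terminal position is W if it has a move to some L; otherwise it is L.
No move ever increases a pile, so every position that can arise here has a ≤ 4 and b ≤ 5; it is enough to label the cells with 0 ≤ a ≤ 4 and 0 ≤ b ≤ 5.
Every move lowers a or b (never raises either), so fill the grid row by row in increasing a, and left to right within a row: each cell's successors are then already labelled.
      b=0  b=1  b=2  b=3  b=4  b=5
a=0:    L    L    L    W    W    W
a=1:    L    L    L    W    W    W
a=2:    W    W    W    L    L    L
a=3:    W    W    W    L    L    L
a=4:    W    W    W    W    W    W
Cells with no legal move (terminal, hence L): (0,0), (0,1), (0,2), (1,0), (1,1), (1,2).
The remaining L cells, each justified by listing all of its moves:
(2,3): only reaches (0,3)(W), (2,0)(W), all W → L
(2,4): only reaches (0,4)(W), (2,1)(W), all W → L
(2,5): only reaches (0,5)(W), (2,2)(W), (2,0)(W), all W → L
(3,3): only reaches (1,3)(W), (3,0)(W), all W → L
(3,4): only reaches (1,4)(W), (3,1)(W), all W → L
(3,5): only reaches (1,5)(W), (3,2)(W), (3,0)(W), all W → L
Every other cell has at least one move into one of the L cells above, so it is W.
The starting position (4,5) is W: Maya should move to (2,5), handing over an L position.

Maya wins.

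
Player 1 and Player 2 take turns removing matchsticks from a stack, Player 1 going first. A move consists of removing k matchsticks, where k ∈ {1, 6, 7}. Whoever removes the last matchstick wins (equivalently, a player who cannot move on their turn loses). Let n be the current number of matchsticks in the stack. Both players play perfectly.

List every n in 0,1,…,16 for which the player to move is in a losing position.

0, 2, 4, 12, 14, 16

Compute win/loss labels from the base case upward. A position with no move is L. Any other position is W if it can reach an L in one move, else L.
n=0: no move → L
n=1: can move to 0, which is L ⇒ W
n=2: the only move is to 1(W), a W ⇒ L
n=3: can move to 2, which is L ⇒ W
n=4: the only move is to 3(W), a W ⇒ L
n=5: can move to 4, which is L ⇒ W
n=6: can move to 0, which is L ⇒ W
n=7: can move to 0, which is L ⇒ W
n=8: can move to 2, which is L ⇒ W
n=9: can move to 2, which is L ⇒ W
n=10: can move to 4, which is L ⇒ W
n=11: can move to 4, which is L ⇒ W
n=12: moves to 11(W), 6(W), 5(W); every one is W ⇒ L
n=13: can move to 12, which is L ⇒ W
n=14: moves to 13(W), 8(W), 7(W); every one is W ⇒ L
n=15: can move to 14, which is L ⇒ W
n=16: moves to 15(W), 10(W), 9(W); every one is W ⇒ L
The losing starting values of n are exactly the entries labelled L in this table (6 of them).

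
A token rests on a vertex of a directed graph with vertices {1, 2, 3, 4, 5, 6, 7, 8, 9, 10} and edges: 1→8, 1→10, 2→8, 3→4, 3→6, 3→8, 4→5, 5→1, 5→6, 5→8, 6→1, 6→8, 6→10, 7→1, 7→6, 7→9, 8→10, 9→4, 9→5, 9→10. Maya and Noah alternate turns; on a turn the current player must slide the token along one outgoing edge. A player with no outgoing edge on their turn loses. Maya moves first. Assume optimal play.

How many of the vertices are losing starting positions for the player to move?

5

Label each position W (a win for the player to move) or L (a loss). A position with no legal move is L; any other position is W exactly when some move reaches an L, and L when every move reaches a W.
Every edge goes from a vertex to one that appears earlier in the order 10, 8, 1, 6, 5, 4, 3, 9, 7, 2, so processing vertices in that order labels each vertex after all of its successors.
10: no outgoing edge → L
8: →10(L), so W
1: →10(L), so W
6: →10(L), so W
5: →6(W), 1(W), 8(W) — all W, so L
4: →5(L), so W
3: →4(W), 6(W), 8(W) — all W, so L
9: →5(L), so W
7: →9(W), 6(W), 1(W) — all W, so L
2: →8(W) only, which is W, so L
The L vertices are 2, 3, 5, 7, 10; that is 5 in all.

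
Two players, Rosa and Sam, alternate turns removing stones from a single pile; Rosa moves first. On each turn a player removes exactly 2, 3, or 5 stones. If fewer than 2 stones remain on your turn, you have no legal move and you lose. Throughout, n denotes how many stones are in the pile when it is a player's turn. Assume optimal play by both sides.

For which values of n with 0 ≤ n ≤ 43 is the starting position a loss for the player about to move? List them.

0, 1, 7, 8, 14, 15, 21, 22, 28, 29, 35, 36, 42, 43

Compute win/loss labels from the base case upward. A position with no move is L. Any other position is W if it can reach an L in one move, else L.
n=0: no move → L
n=1: no move → L
n=2: can move to 0, which is L ⇒ W
n=3: can move to 1, which is L ⇒ W
n=4: can move to 1, which is L ⇒ W
n=5: can move to 0, which is L ⇒ W
n=6: can move to 1, which is L ⇒ W
n=7: moves to 5(W), 4(W), 2(W); every one is W ⇒ L
n=8: moves to 6(W), 5(W), 3(W); every one is W ⇒ L
n=9: can move to 7, which is L ⇒ W
n=10: can move to 8, which is L ⇒ W
n=11: can move to 8, which is L ⇒ W
n=12: can move to 7, which is L ⇒ W
n=13: can move to 8, which is L ⇒ W
n=14: moves to 12(W), 11(W), 9(W); every one is W ⇒ L
n=15: moves to 13(W), 12(W), 10(W); every one is W ⇒ L
n=16: can move to 14, which is L ⇒ W
n=17: can move to 15, which is L ⇒ W
n=18: can move to 15, which is L ⇒ W
n=19: can move to 14, which is L ⇒ W
n=20: can move to 15, which is L ⇒ W
n=21: moves to 19(W), 18(W), 16(W); every one is W ⇒ L
n=22: moves to 20(W), 19(W), 17(W); every one is W ⇒ L
n=23: can move to 21, which is L ⇒ W
n=24: can move to 22, which is L ⇒ W
n=25: can move to 22, which is L ⇒ W
n=26: can move to 21, which is L ⇒ W
n=27: can move to 22, which is L ⇒ W
n=28: moves to 26(W), 25(W), 23(W); every one is W ⇒ L
n=29: moves to 27(W), 26(W), 24(W); every one is W ⇒ L
n=30: can move to 28, which is L ⇒ W
n=31: can move to 29, which is L ⇒ W
n=32: can move to 29, which is L ⇒ W
n=33: can move to 28, which is L ⇒ W
n=34: can move to 29, which is L ⇒ W
n=35: moves to 33(W), 32(W), 30(W); every one is W ⇒ L
n=36: moves to 34(W), 33(W), 31(W); every one is W ⇒ L
n=37: can move to 35, which is L ⇒ W
n=38: can move to 36, which is L ⇒ W
n=39: can move to 36, which is L ⇒ W
n=40: can move to 35, which is L ⇒ W
n=41: can move to 36, which is L ⇒ W
n=42: moves to 40(W), 39(W), 37(W); every one is W ⇒ L
n=43: moves to 41(W), 40(W), 38(W); every one is W ⇒ L
Reading off the rows marked L gives the requested list; there are 14 such values of n.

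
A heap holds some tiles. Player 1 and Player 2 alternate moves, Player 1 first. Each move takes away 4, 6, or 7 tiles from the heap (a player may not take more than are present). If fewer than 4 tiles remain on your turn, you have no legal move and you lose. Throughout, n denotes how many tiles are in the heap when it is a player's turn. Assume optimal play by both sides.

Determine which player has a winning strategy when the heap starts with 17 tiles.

Classify positions by backward induction: terminal positions (no move available) are L. From any other position, the mover wins iff some move reaches an L.
n=0: no move → L
n=1: no move → L
n=2: no move → L
n=3: no move → L
n=4: can move to 0, which is L ⇒ W
n=5: can move to 1, which is L ⇒ W
n=6: can move to 2, which is L ⇒ W
n=7: can move to 3, which is L ⇒ W
n=8: can move to 2, which is L ⇒ W
n=9: can move to 3, which is L ⇒ W
n=10: can move to 3, which is L ⇒ W
n=11: moves to 7(W), 5(W), 4(W); every one is W ⇒ L
n=12: moves to 8(W), 6(W), 5(W); every one is W ⇒ L
n=13: moves to 9(W), 7(W), 6(W); every one is W ⇒ L
n=14: moves to 10(W), 8(W), 7(W); every one is W ⇒ L
n=15: can move to 11, which is L ⇒ W
n=16: can move to 12, which is L ⇒ W
n=17: can move to 13, which is L ⇒ W
From 17 Player 1 can remove 4, leaving 13, reaching an L position.

Player 1 wins.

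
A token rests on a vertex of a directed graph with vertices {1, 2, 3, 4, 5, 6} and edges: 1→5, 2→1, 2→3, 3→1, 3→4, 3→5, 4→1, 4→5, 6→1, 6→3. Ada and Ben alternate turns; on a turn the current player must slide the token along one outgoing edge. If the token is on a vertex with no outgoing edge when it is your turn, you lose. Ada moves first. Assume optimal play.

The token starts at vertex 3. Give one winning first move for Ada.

Work bottom-up. With no move the player to move loses. Otherwise the position is W if at least one move leads to an L position for the opponent, and L if every move leads to a W.
Every edge goes from a vertex to one that appears earlier in the order 5, 1, 4, 3, 6, 2, so processing vertices in that order labels each vertex after all of its successors.
5: no outgoing edge → L
1: W (go to 5, an L position)
4: W (go to 5, an L position)
3: W (go to 5, an L position)
6: L (options 3(W), 1(W) are all W)
2: L (options 3(W), 1(W) are all W)
From 3, the L positions reachable in one move are: 5.

Move to 5.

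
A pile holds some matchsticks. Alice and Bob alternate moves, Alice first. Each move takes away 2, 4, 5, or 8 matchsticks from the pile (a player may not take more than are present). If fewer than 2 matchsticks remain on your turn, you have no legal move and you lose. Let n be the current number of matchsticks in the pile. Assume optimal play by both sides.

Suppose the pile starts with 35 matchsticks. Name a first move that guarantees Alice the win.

Remove 4, leaving 31.

Build the W/L table. Terminal = L. A non-terminal position is W if it has a move to some L; otherwise it is L.
n=0: no move → L
n=1: no move → L
n=2: →0(L), so W
n=3: →1(L), so W
n=4: →0(L), so W
n=5: →1(L), so W
n=6: →1(L), so W
n=7: →5(W), 3(W), 2(W) — all W, so L
n=8: →0(L), so W
n=9: →7(L), so W
n=10: →8(W), 6(W), 5(W), 2(W) — all W, so L
n=11: →7(L), so W
n=12: →10(L), so W
n=13: →11(W), 9(W), 8(W), 5(W) — all W, so L
n=14: →10(L), so W
n=15: →13(L), so W
n=16: →14(W), 12(W), 11(W), 8(W) — all W, so L
n=17: →13(L), so W
n=18: →16(L), so W
n=19: →17(W), 15(W), 14(W), 11(W) — all W, so L
n=20: →16(L), so W
n=21: →19(L), so W
n=22: →20(W), 18(W), 17(W), 14(W) — all W, so L
n=23: →19(L), so W
n=24: →22(L), so W
n=25: →23(W), 21(W), 20(W), 17(W) — all W, so L
n=26: →22(L), so W
n=27: →25(L), so W
n=28: →26(W), 24(W), 23(W), 20(W) — all W, so L
n=29: →25(L), so W
n=30: →28(L), so W
n=31: →29(W), 27(W), 26(W), 23(W) — all W, so L
n=32: →28(L), so W
n=33: →31(L), so W
n=34: →32(W), 30(W), 29(W), 26(W) — all W, so L
n=35: →31(L), so W
From 35, the L positions reachable in one move are: 31.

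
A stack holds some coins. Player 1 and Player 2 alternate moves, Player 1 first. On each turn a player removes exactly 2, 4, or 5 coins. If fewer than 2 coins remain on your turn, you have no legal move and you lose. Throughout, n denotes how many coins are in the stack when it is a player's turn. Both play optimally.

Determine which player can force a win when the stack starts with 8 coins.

Build the W/L table. Terminal = L. A non-terminal position is W if it has a move to some L; otherwise it is L.
n=0: no move → L
n=1: no move → L
n=2: can move to 0, which is L ⇒ W
n=3: can move to 1, which is L ⇒ W
n=4: can move to 0, which is L ⇒ W
n=5: can move to 1, which is L ⇒ W
n=6: can move to 1, which is L ⇒ W
n=7: moves to 5(W), 3(W), 2(W); every one is W ⇒ L
n=8: moves to 6(W), 4(W), 3(W); every one is W ⇒ L
The starting position 8 is L: whatever Player 1 does, the opponent receives a W position.

Player 2 wins.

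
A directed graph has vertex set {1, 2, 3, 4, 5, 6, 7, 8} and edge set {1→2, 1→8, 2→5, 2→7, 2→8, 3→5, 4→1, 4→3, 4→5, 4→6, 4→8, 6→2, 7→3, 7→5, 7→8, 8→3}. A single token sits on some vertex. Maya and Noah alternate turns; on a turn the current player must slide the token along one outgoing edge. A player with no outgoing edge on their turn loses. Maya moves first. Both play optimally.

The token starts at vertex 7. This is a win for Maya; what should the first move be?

Build the W/L table. Terminal = L. A non-terminal position is W if it has a move to some L; otherwise it is L.
Every edge goes from a vertex to one that appears earlier in the order 5, 3, 8, 7, 2, 1, 6, 4, so processing vertices in that order labels each vertex after all of its successors.
5: no outgoing edge → L
3: →5(L), so W
8: →3(W) only, which is W, so L
7: →8(L), so W
2: →8(L), so W
1: →8(L), so W
6: →2(W) only, which is W, so L
4: →6(L), so W
From 7, the L positions reachable in one move are: 8, 5. Any move reaching one of these is winning.

Move to 8.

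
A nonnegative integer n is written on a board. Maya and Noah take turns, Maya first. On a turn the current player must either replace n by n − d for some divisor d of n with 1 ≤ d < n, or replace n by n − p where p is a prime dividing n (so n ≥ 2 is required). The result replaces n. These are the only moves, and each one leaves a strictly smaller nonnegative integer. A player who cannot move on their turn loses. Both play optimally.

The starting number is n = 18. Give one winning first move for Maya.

Positions with no move are L. A position that does have a move is losing for the player to move precisely when every available move leads to a winning position for the opponent. Fill in the labels:
n=0: no move → L
n=1: no move → L
n=2: W (go to 0, an L position)
n=3: W (go to 0, an L position)
n=4: L (options 2(W), 3(W) are all W)
n=5: W (go to 0, an L position)
n=6: W (go to 4, an L position)
n=7: W (go to 0, an L position)
n=8: W (go to 4, an L position)
n=9: L (options 6(W), 8(W) are all W)
n=10: W (go to 9, an L position)
n=11: W (go to 0, an L position)
n=12: W (go to 9, an L position)
n=13: W (go to 0, an L position)
n=14: L (options 7(W), 12(W), 13(W) are all W)
n=15: W (go to 14, an L position)
n=16: W (go to 14, an L position)
n=17: W (go to 0, an L position)
n=18: W (go to 9, an L position)
From 18, the L positions reachable in one move are: 9.

Move to 9.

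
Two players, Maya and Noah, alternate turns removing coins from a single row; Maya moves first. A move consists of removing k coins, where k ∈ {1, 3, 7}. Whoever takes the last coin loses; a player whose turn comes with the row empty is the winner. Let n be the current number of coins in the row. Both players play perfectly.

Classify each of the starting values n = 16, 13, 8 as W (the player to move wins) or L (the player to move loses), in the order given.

Compute win/loss labels from the base case upward. A position with no move is W. Any other position is W if it can reach an L in one move, else L.
n=0: no move; the opponent has just taken the last coin and therefore loses → W
n=1: L (sole option 0(W) is W)
n=2: W (go to 1, an L position)
n=3: L (options 2(W), 0(W) are all W)
n=4: W (go to 3, an L position)
n=5: L (options 4(W), 2(W) are all W)
n=6: W (go to 5, an L position)
n=7: L (options 6(W), 4(W), 0(W) are all W)
n=8: W (go to 7, an L position)
n=9: L (options 8(W), 6(W), 2(W) are all W)
n=10: W (go to 9, an L position)
n=11: L (options 10(W), 8(W), 4(W) are all W)
n=12: W (go to 11, an L position)
n=13: L (options 12(W), 10(W), 6(W) are all W)
n=14: W (go to 13, an L position)
n=15: L (options 14(W), 12(W), 8(W) are all W)
n=16: W (go to 15, an L position)

16: W, 13: L, 8: W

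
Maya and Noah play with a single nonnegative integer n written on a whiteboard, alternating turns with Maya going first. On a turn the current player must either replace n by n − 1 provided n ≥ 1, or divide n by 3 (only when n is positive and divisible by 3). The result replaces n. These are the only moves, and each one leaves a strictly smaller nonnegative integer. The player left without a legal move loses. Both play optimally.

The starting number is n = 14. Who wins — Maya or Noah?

Maya wins.

Classify positions by backward induction: terminal positions (no move available) are L. From any other position, the mover wins iff some move reaches an L.
n=0: no move → L
n=1: reaches L-position 0 → W
n=2: only reaches 1(W), which is W → L
n=3: reaches L-position 2 → W
n=4: only reaches 3(W), which is W → L
n=5: reaches L-position 4 → W
n=6: reaches L-position 2 → W
n=7: only reaches 6(W), which is W → L
n=8: reaches L-position 7 → W
n=9: only reaches 3(W), 8(W), all W → L
n=10: reaches L-position 9 → W
n=11: only reaches 10(W), which is W → L
n=12: reaches L-position 4 → W
n=13: only reaches 12(W), which is W → L
n=14: reaches L-position 13 → W
From 14 Maya can move to 13, reaching an L position.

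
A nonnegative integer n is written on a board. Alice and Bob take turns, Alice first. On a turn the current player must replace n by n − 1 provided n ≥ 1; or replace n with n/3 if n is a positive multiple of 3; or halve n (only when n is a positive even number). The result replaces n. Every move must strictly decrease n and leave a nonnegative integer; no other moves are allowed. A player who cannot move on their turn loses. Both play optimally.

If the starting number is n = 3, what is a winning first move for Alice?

Build the W/L table. Terminal = L. A non-terminal position is W if it has a move to some L; otherwise it is L.
n=0: no move → L
n=1: reaches L-position 0 → W
n=2: only reaches 1(W), which is W → L
n=3: reaches L-position 2 → W
From 3, the L positions reachable in one move are: 2.

Move to 2.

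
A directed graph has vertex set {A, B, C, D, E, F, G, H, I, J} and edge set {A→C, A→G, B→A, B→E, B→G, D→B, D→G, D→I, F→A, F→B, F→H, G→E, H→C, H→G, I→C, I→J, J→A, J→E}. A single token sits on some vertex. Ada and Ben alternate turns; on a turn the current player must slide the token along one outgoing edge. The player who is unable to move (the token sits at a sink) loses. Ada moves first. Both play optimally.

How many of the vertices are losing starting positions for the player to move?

4

Label each position W (a win for the player to move) or L (a loss). A position with no legal move is L; any other position is W exactly when some move reaches an L, and L when every move reaches a W.
Every edge goes from a vertex to one that appears earlier in the order C, E, G, H, A, B, J, I, D, F, so processing vertices in that order labels each vertex after all of its successors.
C: no outgoing edge → L
E: no outgoing edge → L
G: →E(L), so W
H: →C(L), so W
A: →C(L), so W
B: →E(L), so W
J: →E(L), so W
I: →C(L), so W
D: →I(W), B(W), G(W) — all W, so L
F: →B(W), A(W), H(W) — all W, so L
The L vertices are C, D, E, F; that is 4 in all.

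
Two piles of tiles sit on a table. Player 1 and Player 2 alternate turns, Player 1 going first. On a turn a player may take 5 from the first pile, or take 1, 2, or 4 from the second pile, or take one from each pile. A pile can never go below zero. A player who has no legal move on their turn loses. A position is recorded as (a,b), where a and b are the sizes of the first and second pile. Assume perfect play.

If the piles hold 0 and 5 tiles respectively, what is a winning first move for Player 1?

Positions with no move are L. A position that does have a move is losing for the player to move precisely when every available move leads to a winning position for the opponent. Fill in the labels:
No move ever increases a pile, so every position that can arise here has a ≤ 0 and b ≤ 5; it is enough to label the cells with 0 ≤ a ≤ 0 and 0 ≤ b ≤ 5.
Every move lowers a or b (never raises either), so fill the grid row by row in increasing a, and left to right within a row: each cell's successors are then already labelled.
      b=0  b=1  b=2  b=3  b=4  b=5
a=0:    L    W    W    L    W    W
Cells with no legal move (terminal, hence L): (0,0).
The remaining L cells, each justified by listing all of its moves:
(0,3): →(0,2)(W), (0,1)(W) — all W, so L
Every other cell has at least one move into one of the L cells above, so it is W.
From (0,5), the L positions reachable in one move are: (0,3).

Move to (0,3).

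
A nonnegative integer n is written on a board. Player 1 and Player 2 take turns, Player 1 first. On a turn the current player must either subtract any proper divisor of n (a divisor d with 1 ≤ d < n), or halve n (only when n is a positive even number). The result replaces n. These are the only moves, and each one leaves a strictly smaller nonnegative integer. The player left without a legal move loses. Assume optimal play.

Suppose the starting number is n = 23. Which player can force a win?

Use the standard recursion: the mover loses at a terminal position; elsewhere, the mover wins exactly when some move hands the opponent an L position.
n=0: no move → L
n=1: no move → L
n=2: →1(L), so W
n=3: →2(W) only, which is W, so L
n=4: →3(L), so W
n=5: →4(W) only, which is W, so L
n=6: →3(L), so W
n=7: →6(W) only, which is W, so L
n=8: →7(L), so W
n=9: →6(W), 8(W) — all W, so L
n=10: →5(L), so W
n=11: →10(W) only, which is W, so L
n=12: →9(L), so W
n=13: →12(W) only, which is W, so L
n=14: →7(L), so W
n=15: →10(W), 12(W), 14(W) — all W, so L
n=16: →15(L), so W
n=17: →16(W) only, which is W, so L
n=18: →9(L), so W
n=19: →18(W) only, which is W, so L
n=20: →15(L), so W
n=21: →14(W), 18(W), 20(W) — all W, so L
n=22: →11(L), so W
n=23: →22(W) only, which is W, so L
The starting position 23 is L: whatever Player 1 does, the opponent receives a W position.

Player 2 wins.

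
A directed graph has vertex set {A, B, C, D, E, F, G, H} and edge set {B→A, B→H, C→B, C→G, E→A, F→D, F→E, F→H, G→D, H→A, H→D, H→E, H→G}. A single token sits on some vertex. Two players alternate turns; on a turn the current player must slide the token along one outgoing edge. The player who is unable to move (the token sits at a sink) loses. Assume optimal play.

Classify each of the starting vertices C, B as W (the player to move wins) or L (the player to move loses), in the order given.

Compute win/loss labels from the base case upward. A position with no move is L. Any other position is W if it can reach an L in one move, else L.
Every edge goes from a vertex to one that appears earlier in the order A, D, G, E, H, B, F, C, so processing vertices in that order labels each vertex after all of its successors.
A: no outgoing edge → L
D: no outgoing edge → L
G: can move to D, which is L ⇒ W
E: can move to A, which is L ⇒ W
H: can move to D, which is L ⇒ W
B: can move to A, which is L ⇒ W
F: can move to D, which is L ⇒ W
C: moves to B(W), G(W); every one is W ⇒ L

C: L, B: W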